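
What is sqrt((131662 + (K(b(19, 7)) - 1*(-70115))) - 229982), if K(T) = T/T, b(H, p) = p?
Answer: 2*I*sqrt(7051) ≈ 167.94*I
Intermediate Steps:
K(T) = 1
sqrt((131662 + (K(b(19, 7)) - 1*(-70115))) - 229982) = sqrt((131662 + (1 - 1*(-70115))) - 229982) = sqrt((131662 + (1 + 70115)) - 229982) = sqrt((131662 + 70116) - 229982) = sqrt(201778 - 229982) = sqrt(-28204) = 2*I*sqrt(7051)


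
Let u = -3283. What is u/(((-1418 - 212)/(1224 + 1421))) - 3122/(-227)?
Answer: 395250261/74002 ≈ 5341.1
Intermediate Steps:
u/(((-1418 - 212)/(1224 + 1421))) - 3122/(-227) = -3283*(1224 + 1421)/(-1418 - 212) - 3122/(-227) = -3283/((-1630/2645)) - 3122*(-1/227) = -3283/((-1630*1/2645)) + 3122/227 = -3283/(-326/529) + 3122/227 = -3283*(-529/326) + 3122/227 = 1736707/326 + 3122/227 = 395250261/74002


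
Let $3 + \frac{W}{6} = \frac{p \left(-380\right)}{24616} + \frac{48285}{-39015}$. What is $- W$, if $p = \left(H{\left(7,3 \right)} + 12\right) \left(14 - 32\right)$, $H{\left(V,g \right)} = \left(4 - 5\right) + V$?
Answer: $- \frac{239792}{52309} \approx -4.5841$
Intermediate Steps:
$H{\left(V,g \right)} = -1 + V$
$p = -324$ ($p = \left(\left(-1 + 7\right) + 12\right) \left(14 - 32\right) = \left(6 + 12\right) \left(-18\right) = 18 \left(-18\right) = -324$)
$W = \frac{239792}{52309}$ ($W = -18 + 6 \left(\frac{\left(-324\right) \left(-380\right)}{24616} + \frac{48285}{-39015}\right) = -18 + 6 \left(123120 \cdot \frac{1}{24616} + 48285 \left(- \frac{1}{39015}\right)\right) = -18 + 6 \left(\frac{15390}{3077} - \frac{1073}{867}\right) = -18 + 6 \cdot \frac{590677}{156927} = -18 + \frac{1181354}{52309} = \frac{239792}{52309} \approx 4.5841$)
$- W = \left(-1\right) \frac{239792}{52309} = - \frac{239792}{52309}$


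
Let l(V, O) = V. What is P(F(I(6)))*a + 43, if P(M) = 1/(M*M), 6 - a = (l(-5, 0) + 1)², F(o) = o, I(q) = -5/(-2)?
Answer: 207/5 ≈ 41.400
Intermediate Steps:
I(q) = 5/2 (I(q) = -5*(-½) = 5/2)
a = -10 (a = 6 - (-5 + 1)² = 6 - 1*(-4)² = 6 - 1*16 = 6 - 16 = -10)
P(M) = M⁻² (P(M) = 1/(M²) = M⁻²)
P(F(I(6)))*a + 43 = -10/(5/2)² + 43 = (4/25)*(-10) + 43 = -8/5 + 43 = 207/5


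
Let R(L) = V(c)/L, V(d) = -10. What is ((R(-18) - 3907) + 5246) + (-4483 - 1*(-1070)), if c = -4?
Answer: -18661/9 ≈ -2073.4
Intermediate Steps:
R(L) = -10/L
((R(-18) - 3907) + 5246) + (-4483 - 1*(-1070)) = ((-10/(-18) - 3907) + 5246) + (-4483 - 1*(-1070)) = ((-10*(-1/18) - 3907) + 5246) + (-4483 + 1070) = ((5/9 - 3907) + 5246) - 3413 = (-35158/9 + 5246) - 3413 = 12056/9 - 3413 = -18661/9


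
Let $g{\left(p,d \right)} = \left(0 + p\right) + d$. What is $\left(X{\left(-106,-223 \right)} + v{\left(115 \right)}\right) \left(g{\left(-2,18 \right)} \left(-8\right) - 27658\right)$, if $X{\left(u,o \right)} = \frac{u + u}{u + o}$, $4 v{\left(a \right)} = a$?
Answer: $- \frac{537422919}{658} \approx -8.1675 \cdot 10^{5}$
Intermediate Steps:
$g{\left(p,d \right)} = d + p$ ($g{\left(p,d \right)} = p + d = d + p$)
$v{\left(a \right)} = \frac{a}{4}$
$X{\left(u,o \right)} = \frac{2 u}{o + u}$
$\left(X{\left(-106,-223 \right)} + v{\left(115 \right)}\right) \left(g{\left(-2,18 \right)} \left(-8\right) - 27658\right) = \left(2 \left(-106\right) \frac{1}{-223 - 106} + \frac{1}{4} \cdot 115\right) \left(\left(18 - 2\right) \left(-8\right) - 27658\right) = \left(2 \left(-106\right) \frac{1}{-329} + \frac{115}{4}\right) \left(16 \left(-8\right) - 27658\right) = \left(2 \left(-106\right) \left(- \frac{1}{329}\right) + \frac{115}{4}\right) \left(-128 - 27658\right) = \left(\frac{212}{329} + \frac{115}{4}\right) \left(-27786\right) = \frac{38683}{1316} \left(-27786\right) = - \frac{537422919}{658}$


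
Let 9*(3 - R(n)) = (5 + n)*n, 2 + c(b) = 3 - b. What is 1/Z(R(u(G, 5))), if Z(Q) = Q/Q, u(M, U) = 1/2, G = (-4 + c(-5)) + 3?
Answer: 1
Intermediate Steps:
c(b) = 1 - b (c(b) = -2 + (3 - b) = 1 - b)
G = 5 (G = (-4 + (1 - 1*(-5))) + 3 = (-4 + (1 + 5)) + 3 = (-4 + 6) + 3 = 2 + 3 = 5)
u(M, U) = ½
R(n) = 3 - n*(5 + n)/9 (R(n) = 3 - (5 + n)*n/9 = 3 - n*(5 + n)/9)
Z(Q) = 1
1/Z(R(u(G, 5))) = 1/1 = 1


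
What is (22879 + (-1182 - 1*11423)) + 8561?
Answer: 18835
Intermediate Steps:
(22879 + (-1182 - 1*11423)) + 8561 = (22879 + (-1182 - 11423)) + 8561 = (22879 - 12605) + 8561 = 10274 + 8561 = 18835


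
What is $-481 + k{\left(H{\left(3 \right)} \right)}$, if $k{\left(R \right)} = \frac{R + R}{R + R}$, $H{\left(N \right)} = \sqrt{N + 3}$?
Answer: $-480$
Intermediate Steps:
$H{\left(N \right)} = \sqrt{3 + N}$
$k{\left(R \right)} = 1$ ($k{\left(R \right)} = \frac{2 R}{2 R} = 2 R \frac{1}{2 R} = 1$)
$-481 + k{\left(H{\left(3 \right)} \right)} = -481 + 1 = -480$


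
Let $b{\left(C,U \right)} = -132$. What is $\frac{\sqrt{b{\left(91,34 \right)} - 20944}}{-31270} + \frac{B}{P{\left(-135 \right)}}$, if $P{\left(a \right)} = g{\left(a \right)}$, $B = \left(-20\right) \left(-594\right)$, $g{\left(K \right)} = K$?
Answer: $-88 - \frac{i \sqrt{5269}}{15635} \approx -88.0 - 0.0046427 i$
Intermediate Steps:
$B = 11880$
$P{\left(a \right)} = a$
$\frac{\sqrt{b{\left(91,34 \right)} - 20944}}{-31270} + \frac{B}{P{\left(-135 \right)}} = \frac{\sqrt{-132 - 20944}}{-31270} + \frac{11880}{-135} = \sqrt{-21076} \left(- \frac{1}{31270}\right) + 11880 \left(- \frac{1}{135}\right) = 2 i \sqrt{5269} \left(- \frac{1}{31270}\right) - 88 = - \frac{i \sqrt{5269}}{15635} - 88 = -88 - \frac{i \sqrt{5269}}{15635}$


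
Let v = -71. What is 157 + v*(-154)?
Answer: 11091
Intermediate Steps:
157 + v*(-154) = 157 - 71*(-154) = 157 + 10934 = 11091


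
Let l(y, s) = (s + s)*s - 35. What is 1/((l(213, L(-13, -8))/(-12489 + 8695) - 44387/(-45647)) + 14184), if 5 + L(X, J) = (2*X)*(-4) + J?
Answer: 3534382/50119715029 ≈ 7.0519e-5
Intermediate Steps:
L(X, J) = -5 + J - 8*X (L(X, J) = -5 + ((2*X)*(-4) + J) = -5 + (-8*X + J) = -5 + (J - 8*X) = -5 + J - 8*X)
l(y, s) = -35 + 2*s² (l(y, s) = (2*s)*s - 35 = 2*s² - 35 = -35 + 2*s²)
1/((l(213, L(-13, -8))/(-12489 + 8695) - 44387/(-45647)) + 14184) = 1/(((-35 + 2*(-5 - 8 - 8*(-13))²)/(-12489 + 8695) - 44387/(-45647)) + 14184) = 1/(((-35 + 2*(-5 - 8 + 104)²)/(-3794) - 44387*(-1/45647)) + 14184) = 1/(((-35 + 2*91²)*(-1/3794) + 6341/6521) + 14184) = 1/(((-35 + 2*8281)*(-1/3794) + 6341/6521) + 14184) = 1/(((-35 + 16562)*(-1/3794) + 6341/6521) + 14184) = 1/((16527*(-1/3794) + 6341/6521) + 14184) = 1/((-2361/542 + 6341/6521) + 14184) = 1/(-11959259/3534382 + 14184) = 1/(50119715029/3534382) = 3534382/50119715029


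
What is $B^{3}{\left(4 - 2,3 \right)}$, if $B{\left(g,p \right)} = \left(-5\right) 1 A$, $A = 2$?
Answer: $-1000$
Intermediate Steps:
$B{\left(g,p \right)} = -10$ ($B{\left(g,p \right)} = \left(-5\right) 1 \cdot 2 = \left(-5\right) 2 = -10$)
$B^{3}{\left(4 - 2,3 \right)} = \left(-10\right)^{3} = -1000$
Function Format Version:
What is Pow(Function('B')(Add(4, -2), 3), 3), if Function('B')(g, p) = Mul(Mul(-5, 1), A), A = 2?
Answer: -1000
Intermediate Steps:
Function('B')(g, p) = -10 (Function('B')(g, p) = Mul(Mul(-5, 1), 2) = Mul(-5, 2) = -10)
Pow(Function('B')(Add(4, -2), 3), 3) = Pow(-10, 3) = -1000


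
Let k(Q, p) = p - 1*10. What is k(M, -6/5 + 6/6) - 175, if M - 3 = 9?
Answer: -926/5 ≈ -185.20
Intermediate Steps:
M = 12 (M = 3 + 9 = 12)
k(Q, p) = -10 + p (k(Q, p) = p - 10 = -10 + p)
k(M, -6/5 + 6/6) - 175 = (-10 + (-6/5 + 6/6)) - 175 = (-10 + (-6*⅕ + 6*(⅙))) - 175 = (-10 + (-6/5 + 1)) - 175 = (-10 - ⅕) - 175 = -51/5 - 175 = -926/5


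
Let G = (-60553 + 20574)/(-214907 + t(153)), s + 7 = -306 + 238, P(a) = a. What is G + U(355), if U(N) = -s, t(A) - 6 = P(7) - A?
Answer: 16168504/215047 ≈ 75.186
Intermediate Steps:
s = -75 (s = -7 + (-306 + 238) = -7 - 68 = -75)
t(A) = 13 - A (t(A) = 6 + (7 - A) = 13 - A)
U(N) = 75 (U(N) = -1*(-75) = 75)
G = 39979/215047 (G = (-60553 + 20574)/(-214907 + (13 - 1*153)) = -39979/(-214907 + (13 - 153)) = -39979/(-214907 - 140) = -39979/(-215047) = -39979*(-1/215047) = 39979/215047 ≈ 0.18591)
G + U(355) = 39979/215047 + 75 = 16168504/215047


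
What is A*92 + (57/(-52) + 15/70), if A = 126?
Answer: 4219167/364 ≈ 11591.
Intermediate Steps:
A*92 + (57/(-52) + 15/70) = 126*92 + (57/(-52) + 15/70) = 11592 + (57*(-1/52) + 15*(1/70)) = 11592 + (-57/52 + 3/14) = 11592 - 321/364 = 4219167/364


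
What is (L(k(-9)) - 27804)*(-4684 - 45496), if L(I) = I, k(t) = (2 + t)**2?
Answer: 1392745900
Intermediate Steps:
(L(k(-9)) - 27804)*(-4684 - 45496) = ((2 - 9)**2 - 27804)*(-4684 - 45496) = ((-7)**2 - 27804)*(-50180) = (49 - 27804)*(-50180) = -27755*(-50180) = 1392745900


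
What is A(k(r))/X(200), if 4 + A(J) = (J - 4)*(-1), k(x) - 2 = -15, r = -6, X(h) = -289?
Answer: -13/289 ≈ -0.044983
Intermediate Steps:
k(x) = -13 (k(x) = 2 - 15 = -13)
A(J) = -J (A(J) = -4 + (J - 4)*(-1) = -4 + (-4 + J)*(-1) = -4 + (4 - J) = -J)
A(k(r))/X(200) = -1*(-13)/(-289) = 13*(-1/289) = -13/289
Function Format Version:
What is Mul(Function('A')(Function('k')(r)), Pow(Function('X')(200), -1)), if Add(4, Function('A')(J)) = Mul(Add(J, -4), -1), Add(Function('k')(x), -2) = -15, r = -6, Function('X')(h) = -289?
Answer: Rational(-13, 289) ≈ -0.044983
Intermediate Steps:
Function('k')(x) = -13 (Function('k')(x) = Add(2, -15) = -13)
Function('A')(J) = Mul(-1, J) (Function('A')(J) = Add(-4, Mul(Add(J, -4), -1)) = Add(-4, Mul(Add(-4, J), -1)) = Add(-4, Add(4, Mul(-1, J))) = Mul(-1, J))
Mul(Function('A')(Function('k')(r)), Pow(Function('X')(200), -1)) = Mul(Mul(-1, -13), Pow(-289, -1)) = Mul(13, Rational(-1, 289)) = Rational(-13, 289)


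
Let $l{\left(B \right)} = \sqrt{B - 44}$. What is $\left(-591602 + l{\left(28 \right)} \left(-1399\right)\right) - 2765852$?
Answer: $-3357454 - 5596 i \approx -3.3575 \cdot 10^{6} - 5596.0 i$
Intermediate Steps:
$l{\left(B \right)} = \sqrt{-44 + B}$
$\left(-591602 + l{\left(28 \right)} \left(-1399\right)\right) - 2765852 = \left(-591602 + \sqrt{-44 + 28} \left(-1399\right)\right) - 2765852 = \left(-591602 + \sqrt{-16} \left(-1399\right)\right) - 2765852 = \left(-591602 + 4 i \left(-1399\right)\right) - 2765852 = \left(-591602 - 5596 i\right) - 2765852 = -3357454 - 5596 i$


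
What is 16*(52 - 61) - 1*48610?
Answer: -48754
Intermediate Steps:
16*(52 - 61) - 1*48610 = 16*(-9) - 48610 = -144 - 48610 = -48754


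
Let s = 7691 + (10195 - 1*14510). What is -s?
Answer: -3376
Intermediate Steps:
s = 3376 (s = 7691 + (10195 - 14510) = 7691 - 4315 = 3376)
-s = -1*3376 = -3376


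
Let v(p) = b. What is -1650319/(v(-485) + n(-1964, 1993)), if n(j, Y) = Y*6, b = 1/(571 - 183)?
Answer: -640323772/4639705 ≈ -138.01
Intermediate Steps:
b = 1/388 ≈ 0.0025773
v(p) = 1/388
n(j, Y) = 6*Y
-1650319/(v(-485) + n(-1964, 1993)) = -1650319/(1/388 + 6*1993) = -1650319/(1/388 + 11958) = -1650319/4639705/388 = -1650319*388/4639705 = -640323772/4639705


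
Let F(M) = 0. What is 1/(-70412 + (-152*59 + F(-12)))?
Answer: -1/79380 ≈ -1.2598e-5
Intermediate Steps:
1/(-70412 + (-152*59 + F(-12))) = 1/(-70412 + (-152*59 + 0)) = 1/(-70412 + (-8968 + 0)) = 1/(-70412 - 8968) = 1/(-79380) = -1/79380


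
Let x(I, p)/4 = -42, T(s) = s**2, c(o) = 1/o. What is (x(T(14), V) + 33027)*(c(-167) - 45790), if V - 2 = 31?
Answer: -251270505729/167 ≈ -1.5046e+9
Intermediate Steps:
V = 33 (V = 2 + 31 = 33)
x(I, p) = -168 (x(I, p) = 4*(-42) = -168)
(x(T(14), V) + 33027)*(c(-167) - 45790) = (-168 + 33027)*(1/(-167) - 45790) = 32859*(-1/167 - 45790) = 32859*(-7646931/167) = -251270505729/167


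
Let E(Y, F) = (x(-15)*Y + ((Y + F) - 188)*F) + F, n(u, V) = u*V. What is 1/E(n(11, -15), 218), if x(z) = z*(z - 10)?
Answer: -1/91087 ≈ -1.0979e-5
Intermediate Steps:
x(z) = z*(-10 + z)
n(u, V) = V*u
E(Y, F) = F + 375*Y + F*(-188 + F + Y) (E(Y, F) = ((-15*(-10 - 15))*Y + ((Y + F) - 188)*F) + F = ((-15*(-25))*Y + ((F + Y) - 188)*F) + F = (375*Y + (-188 + F + Y)*F) + F = (375*Y + F*(-188 + F + Y)) + F = F + 375*Y + F*(-188 + F + Y))
1/E(n(11, -15), 218) = 1/(218**2 - 187*218 + 375*(-15*11) + 218*(-15*11)) = 1/(47524 - 40766 + 375*(-165) + 218*(-165)) = 1/(47524 - 40766 - 61875 - 35970) = 1/(-91087) = -1/91087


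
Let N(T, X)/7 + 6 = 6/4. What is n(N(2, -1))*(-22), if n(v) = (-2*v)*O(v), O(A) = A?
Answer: 43659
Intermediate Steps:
N(T, X) = -63/2 (N(T, X) = -42 + 7*(6/4) = -42 + 7*(6*(1/4)) = -42 + 7*(3/2) = -42 + 21/2 = -63/2)
n(v) = -2*v**2 (n(v) = (-2*v)*v = -2*v**2)
n(N(2, -1))*(-22) = -2*(-63/2)**2*(-22) = -2*3969/4*(-22) = -3969/2*(-22) = 43659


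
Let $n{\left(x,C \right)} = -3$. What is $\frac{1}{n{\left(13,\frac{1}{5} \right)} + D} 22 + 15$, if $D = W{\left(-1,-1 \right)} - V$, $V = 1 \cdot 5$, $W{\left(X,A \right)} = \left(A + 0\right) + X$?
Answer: $\frac{64}{5} \approx 12.8$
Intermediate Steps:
$W{\left(X,A \right)} = A + X$
$V = 5$
$D = -7$ ($D = \left(-1 - 1\right) - 5 = -2 - 5 = -7$)
$\frac{1}{n{\left(13,\frac{1}{5} \right)} + D} 22 + 15 = \frac{1}{-3 - 7} \cdot 22 + 15 = \frac{1}{-10} \cdot 22 + 15 = \left(- \frac{1}{10}\right) 22 + 15 = - \frac{11}{5} + 15 = \frac{64}{5}$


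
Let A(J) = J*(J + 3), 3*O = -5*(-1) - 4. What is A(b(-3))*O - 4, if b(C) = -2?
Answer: -14/3 ≈ -4.6667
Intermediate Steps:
O = ⅓ (O = (-5*(-1) - 4)/3 = (5 - 4)/3 = (⅓)*1 = ⅓ ≈ 0.33333)
A(J) = J*(3 + J)
A(b(-3))*O - 4 = -2*(3 - 2)*(⅓) - 4 = -2*1*(⅓) - 4 = -2*⅓ - 4 = -⅔ - 4 = -14/3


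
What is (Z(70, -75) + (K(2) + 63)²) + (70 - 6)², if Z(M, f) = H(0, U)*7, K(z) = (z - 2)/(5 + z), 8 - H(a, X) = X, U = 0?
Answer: 8121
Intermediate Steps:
H(a, X) = 8 - X
K(z) = (-2 + z)/(5 + z)
Z(M, f) = 56 (Z(M, f) = (8 - 1*0)*7 = (8 + 0)*7 = 8*7 = 56)
(Z(70, -75) + (K(2) + 63)²) + (70 - 6)² = (56 + ((-2 + 2)/(5 + 2) + 63)²) + (70 - 6)² = (56 + (0/7 + 63)²) + 64² = (56 + ((⅐)*0 + 63)²) + 4096 = (56 + (0 + 63)²) + 4096 = (56 + 63²) + 4096 = (56 + 3969) + 4096 = 4025 + 4096 = 8121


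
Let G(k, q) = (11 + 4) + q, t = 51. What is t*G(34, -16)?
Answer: -51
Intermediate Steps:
G(k, q) = 15 + q
t*G(34, -16) = 51*(15 - 16) = 51*(-1) = -51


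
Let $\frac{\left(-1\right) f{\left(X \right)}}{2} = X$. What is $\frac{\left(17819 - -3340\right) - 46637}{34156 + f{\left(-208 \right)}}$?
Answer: $- \frac{12739}{17286} \approx -0.73695$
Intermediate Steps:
$f{\left(X \right)} = - 2 X$
$\frac{\left(17819 - -3340\right) - 46637}{34156 + f{\left(-208 \right)}} = \frac{\left(17819 - -3340\right) - 46637}{34156 - -416} = \frac{\left(17819 + 3340\right) - 46637}{34156 + 416} = \frac{21159 - 46637}{34572} = \left(-25478\right) \frac{1}{34572} = - \frac{12739}{17286}$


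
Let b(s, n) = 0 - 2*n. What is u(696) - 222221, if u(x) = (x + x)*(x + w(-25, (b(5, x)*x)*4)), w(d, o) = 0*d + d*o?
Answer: 134862161011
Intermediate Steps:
b(s, n) = -2*n
w(d, o) = d*o (w(d, o) = 0 + d*o = d*o)
u(x) = 2*x*(x + 200*x²) (u(x) = (x + x)*(x - 25*(-2*x)*x*4) = (2*x)*(x - 25*(-2*x²)*4) = (2*x)*(x - (-200)*x²) = (2*x)*(x + 200*x²) = 2*x*(x + 200*x²))
u(696) - 222221 = 696²*(2 + 400*696) - 222221 = 484416*(2 + 278400) - 222221 = 484416*278402 - 222221 = 134862383232 - 222221 = 134862161011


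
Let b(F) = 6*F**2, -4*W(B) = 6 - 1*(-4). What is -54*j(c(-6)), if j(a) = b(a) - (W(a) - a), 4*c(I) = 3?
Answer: -1431/4 ≈ -357.75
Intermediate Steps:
W(B) = -5/2 (W(B) = -(6 - 1*(-4))/4 = -(6 + 4)/4 = -1/4*10 = -5/2)
c(I) = 3/4 (c(I) = (1/4)*3 = 3/4)
j(a) = 5/2 + a + 6*a**2 (j(a) = 6*a**2 - (-5/2 - a) = 6*a**2 + (5/2 + a) = 5/2 + a + 6*a**2)
-54*j(c(-6)) = -54*(5/2 + 3/4 + 6*(3/4)**2) = -54*(5/2 + 3/4 + 6*(9/16)) = -54*(5/2 + 3/4 + 27/8) = -54*53/8 = -1431/4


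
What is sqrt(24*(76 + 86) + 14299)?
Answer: sqrt(18187) ≈ 134.86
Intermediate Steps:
sqrt(24*(76 + 86) + 14299) = sqrt(24*162 + 14299) = sqrt(3888 + 14299) = sqrt(18187)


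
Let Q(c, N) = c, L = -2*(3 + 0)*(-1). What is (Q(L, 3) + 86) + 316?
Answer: 408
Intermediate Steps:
L = 6 (L = -6*(-1) = -2*(-3) = 6)
(Q(L, 3) + 86) + 316 = (6 + 86) + 316 = 92 + 316 = 408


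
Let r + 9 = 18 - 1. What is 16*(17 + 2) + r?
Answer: 312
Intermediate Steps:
r = 8 (r = -9 + (18 - 1) = -9 + 17 = 8)
16*(17 + 2) + r = 16*(17 + 2) + 8 = 16*19 + 8 = 304 + 8 = 312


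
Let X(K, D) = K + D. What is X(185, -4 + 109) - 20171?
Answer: -19881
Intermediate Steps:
X(K, D) = D + K
X(185, -4 + 109) - 20171 = ((-4 + 109) + 185) - 20171 = (105 + 185) - 20171 = 290 - 20171 = -19881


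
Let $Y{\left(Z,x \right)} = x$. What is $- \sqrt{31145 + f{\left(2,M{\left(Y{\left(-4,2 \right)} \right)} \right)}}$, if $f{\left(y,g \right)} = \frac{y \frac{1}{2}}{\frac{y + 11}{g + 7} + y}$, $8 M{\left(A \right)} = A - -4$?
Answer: $- \frac{\sqrt{404763954}}{114} \approx -176.48$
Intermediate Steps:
$M{\left(A \right)} = \frac{1}{2} + \frac{A}{8}$ ($M{\left(A \right)} = \frac{A - -4}{8} = \frac{A + 4}{8} = \frac{4 + A}{8} = \frac{1}{2} + \frac{A}{8}$)
$f{\left(y,g \right)} = \frac{y}{2 \left(y + \frac{11 + y}{7 + g}\right)}$ ($f{\left(y,g \right)} = \frac{y \frac{1}{2}}{\frac{11 + y}{7 + g} + y} = \frac{\frac{1}{2} y}{\frac{11 + y}{7 + g} + y} = \frac{\frac{1}{2} y}{y + \frac{11 + y}{7 + g}} = \frac{y}{2 \left(y + \frac{11 + y}{7 + g}\right)}$)
$- \sqrt{31145 + f{\left(2,M{\left(Y{\left(-4,2 \right)} \right)} \right)}} = - \sqrt{31145 + \frac{1}{2} \cdot 2 \frac{1}{11 + 8 \cdot 2 + \left(\frac{1}{2} + \frac{1}{8} \cdot 2\right) 2} \left(7 + \left(\frac{1}{2} + \frac{1}{8} \cdot 2\right)\right)} = - \sqrt{31145 + \frac{1}{2} \cdot 2 \frac{1}{11 + 16 + \left(\frac{1}{2} + \frac{1}{4}\right) 2} \left(7 + \left(\frac{1}{2} + \frac{1}{4}\right)\right)} = - \sqrt{31145 + \frac{1}{2} \cdot 2 \frac{1}{11 + 16 + \frac{3}{4} \cdot 2} \left(7 + \frac{3}{4}\right)} = - \sqrt{31145 + \frac{1}{2} \cdot 2 \frac{1}{11 + 16 + \frac{3}{2}} \cdot \frac{31}{4}} = - \sqrt{31145 + \frac{1}{2} \cdot 2 \frac{1}{\frac{57}{2}} \cdot \frac{31}{4}} = - \sqrt{31145 + \frac{1}{2} \cdot 2 \cdot \frac{2}{57} \cdot \frac{31}{4}} = - \sqrt{31145 + \frac{31}{114}} = - \sqrt{\frac{3550561}{114}} = - \frac{\sqrt{404763954}}{114}$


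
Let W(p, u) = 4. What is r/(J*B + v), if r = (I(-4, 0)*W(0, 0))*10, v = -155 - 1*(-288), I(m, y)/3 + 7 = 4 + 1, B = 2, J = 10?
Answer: -80/51 ≈ -1.5686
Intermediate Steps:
I(m, y) = -6 (I(m, y) = -21 + 3*(4 + 1) = -21 + 3*5 = -21 + 15 = -6)
v = 133 (v = -155 + 288 = 133)
r = -240 (r = -6*4*10 = -24*10 = -240)
r/(J*B + v) = -240/(10*2 + 133) = -240/(20 + 133) = -240/153 = -240*1/153 = -80/51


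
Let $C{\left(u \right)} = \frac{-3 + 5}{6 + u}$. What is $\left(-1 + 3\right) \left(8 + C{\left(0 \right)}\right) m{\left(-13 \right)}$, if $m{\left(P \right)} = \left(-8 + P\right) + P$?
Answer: $- \frac{1700}{3} \approx -566.67$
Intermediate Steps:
$C{\left(u \right)} = \frac{2}{6 + u}$
$m{\left(P \right)} = -8 + 2 P$
$\left(-1 + 3\right) \left(8 + C{\left(0 \right)}\right) m{\left(-13 \right)} = \left(-1 + 3\right) \left(8 + \frac{2}{6 + 0}\right) \left(-8 + 2 \left(-13\right)\right) = 2 \left(8 + \frac{2}{6}\right) \left(-8 - 26\right) = 2 \left(8 + 2 \cdot \frac{1}{6}\right) \left(-34\right) = 2 \left(8 + \frac{1}{3}\right) \left(-34\right) = 2 \cdot \frac{25}{3} \left(-34\right) = \frac{50}{3} \left(-34\right) = - \frac{1700}{3}$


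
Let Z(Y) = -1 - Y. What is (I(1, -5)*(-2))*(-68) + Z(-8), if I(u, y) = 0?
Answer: 7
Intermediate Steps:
(I(1, -5)*(-2))*(-68) + Z(-8) = (0*(-2))*(-68) + (-1 - 1*(-8)) = 0*(-68) + (-1 + 8) = 0 + 7 = 7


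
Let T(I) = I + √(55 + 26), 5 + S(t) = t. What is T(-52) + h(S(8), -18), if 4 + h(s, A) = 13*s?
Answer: -8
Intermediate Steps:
S(t) = -5 + t
h(s, A) = -4 + 13*s
T(I) = 9 + I (T(I) = I + √81 = I + 9 = 9 + I)
T(-52) + h(S(8), -18) = (9 - 52) + (-4 + 13*(-5 + 8)) = -43 + (-4 + 13*3) = -43 + (-4 + 39) = -43 + 35 = -8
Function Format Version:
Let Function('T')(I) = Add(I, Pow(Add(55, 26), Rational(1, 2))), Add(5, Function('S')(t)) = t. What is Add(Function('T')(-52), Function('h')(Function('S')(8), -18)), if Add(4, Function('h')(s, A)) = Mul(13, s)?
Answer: -8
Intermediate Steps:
Function('S')(t) = Add(-5, t)
Function('h')(s, A) = Add(-4, Mul(13, s))
Function('T')(I) = Add(9, I) (Function('T')(I) = Add(I, Pow(81, Rational(1, 2))) = Add(I, 9) = Add(9, I))
Add(Function('T')(-52), Function('h')(Function('S')(8), -18)) = Add(Add(9, -52), Add(-4, Mul(13, Add(-5, 8)))) = Add(-43, Add(-4, Mul(13, 3))) = Add(-43, Add(-4, 39)) = Add(-43, 35) = -8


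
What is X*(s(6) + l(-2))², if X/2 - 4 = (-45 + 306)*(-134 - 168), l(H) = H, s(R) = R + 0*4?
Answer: -2522176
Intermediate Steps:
s(R) = R (s(R) = R + 0 = R)
X = -157636 (X = 8 + 2*((-45 + 306)*(-134 - 168)) = 8 + 2*(261*(-302)) = 8 + 2*(-78822) = 8 - 157644 = -157636)
X*(s(6) + l(-2))² = -157636*(6 - 2)² = -157636*4² = -157636*16 = -2522176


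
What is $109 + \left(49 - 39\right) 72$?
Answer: $829$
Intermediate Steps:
$109 + \left(49 - 39\right) 72 = 109 + 10 \cdot 72 = 109 + 720 = 829$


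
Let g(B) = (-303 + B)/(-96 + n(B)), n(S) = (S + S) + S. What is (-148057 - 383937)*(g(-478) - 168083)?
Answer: 68405440095373/765 ≈ 8.9419e+10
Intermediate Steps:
n(S) = 3*S (n(S) = 2*S + S = 3*S)
g(B) = (-303 + B)/(-96 + 3*B)
(-148057 - 383937)*(g(-478) - 168083) = (-148057 - 383937)*((-303 - 478)/(3*(-32 - 478)) - 168083) = -531994*((⅓)*(-781)/(-510) - 168083) = -531994*((⅓)*(-1/510)*(-781) - 168083) = -531994*(781/1530 - 168083) = -531994*(-257166209/1530) = 68405440095373/765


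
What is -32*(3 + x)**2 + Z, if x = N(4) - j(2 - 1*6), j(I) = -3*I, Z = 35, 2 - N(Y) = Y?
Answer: -3837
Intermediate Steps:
N(Y) = 2 - Y
x = -14 (x = (2 - 1*4) - (-3)*(2 - 1*6) = (2 - 4) - (-3)*(2 - 6) = -2 - (-3)*(-4) = -2 - 1*12 = -2 - 12 = -14)
-32*(3 + x)**2 + Z = -32*(3 - 14)**2 + 35 = -32*(-11)**2 + 35 = -32*121 + 35 = -3872 + 35 = -3837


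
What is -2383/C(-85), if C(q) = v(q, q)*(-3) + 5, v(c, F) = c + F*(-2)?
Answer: 2383/250 ≈ 9.5320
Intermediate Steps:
v(c, F) = c - 2*F
C(q) = 5 + 3*q (C(q) = (q - 2*q)*(-3) + 5 = -q*(-3) + 5 = 3*q + 5 = 5 + 3*q)
-2383/C(-85) = -2383/(5 + 3*(-85)) = -2383/(5 - 255) = -2383/(-250) = -2383*(-1/250) = 2383/250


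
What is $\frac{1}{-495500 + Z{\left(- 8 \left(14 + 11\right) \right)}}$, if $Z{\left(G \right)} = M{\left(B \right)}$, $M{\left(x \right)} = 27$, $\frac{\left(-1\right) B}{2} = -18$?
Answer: $- \frac{1}{495473} \approx -2.0183 \cdot 10^{-6}$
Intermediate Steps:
$B = 36$ ($B = \left(-2\right) \left(-18\right) = 36$)
$Z{\left(G \right)} = 27$
$\frac{1}{-495500 + Z{\left(- 8 \left(14 + 11\right) \right)}} = \frac{1}{-495500 + 27} = \frac{1}{-495473} = - \frac{1}{495473}$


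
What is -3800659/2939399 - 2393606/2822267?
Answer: -17762237556747/8295768797533 ≈ -2.1411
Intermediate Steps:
-3800659/2939399 - 2393606/2822267 = -17762237556747/8295768797533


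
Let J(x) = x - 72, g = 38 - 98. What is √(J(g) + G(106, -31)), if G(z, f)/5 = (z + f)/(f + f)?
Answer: 3*I*√58962/62 ≈ 11.749*I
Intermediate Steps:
g = -60
G(z, f) = 5*(f + z)/(2*f) (G(z, f) = 5*((z + f)/(f + f)) = 5*((f + z)/((2*f))) = 5*((f + z)*(1/(2*f))) = 5*((f + z)/(2*f)) = 5*(f + z)/(2*f))
J(x) = -72 + x
√(J(g) + G(106, -31)) = √((-72 - 60) + (5/2)*(-31 + 106)/(-31)) = √(-132 + (5/2)*(-1/31)*75) = √(-132 - 375/62) = √(-8559/62) = 3*I*√58962/62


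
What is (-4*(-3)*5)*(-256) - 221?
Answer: -15581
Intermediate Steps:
(-4*(-3)*5)*(-256) - 221 = (12*5)*(-256) - 221 = 60*(-256) - 221 = -15360 - 221 = -15581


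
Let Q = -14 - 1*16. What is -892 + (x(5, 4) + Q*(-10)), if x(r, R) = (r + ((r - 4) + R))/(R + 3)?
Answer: -4134/7 ≈ -590.57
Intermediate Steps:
Q = -30 (Q = -14 - 16 = -30)
x(r, R) = (-4 + R + 2*r)/(3 + R) (x(r, R) = (r + ((-4 + r) + R))/(3 + R) = (r + (-4 + R + r))/(3 + R) = (-4 + R + 2*r)/(3 + R))
-892 + (x(5, 4) + Q*(-10)) = -892 + ((-4 + 4 + 2*5)/(3 + 4) - 30*(-10)) = -892 + ((-4 + 4 + 10)/7 + 300) = -892 + ((⅐)*10 + 300) = -892 + (10/7 + 300) = -892 + 2110/7 = -4134/7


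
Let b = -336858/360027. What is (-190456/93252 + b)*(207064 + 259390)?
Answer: -22727581194456/16361227 ≈ -1.3891e+6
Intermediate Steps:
b = -112286/120009 (b = -336858*1/360027 = -112286/120009 ≈ -0.93565)
(-190456/93252 + b)*(207064 + 259390) = (-190456/93252 - 112286/120009)*(207064 + 259390) = (-190456*1/93252 - 112286/120009)*466454 = (-2506/1227 - 112286/120009)*466454 = -48724164/16361227*466454 = -22727581194456/16361227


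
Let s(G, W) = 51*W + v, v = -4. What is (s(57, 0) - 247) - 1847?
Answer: -2098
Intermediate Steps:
s(G, W) = -4 + 51*W (s(G, W) = 51*W - 4 = -4 + 51*W)
(s(57, 0) - 247) - 1847 = ((-4 + 51*0) - 247) - 1847 = ((-4 + 0) - 247) - 1847 = (-4 - 247) - 1847 = -251 - 1847 = -2098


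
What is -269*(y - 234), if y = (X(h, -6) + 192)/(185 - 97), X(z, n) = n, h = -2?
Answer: 2744607/44 ≈ 62377.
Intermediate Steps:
y = 93/44 (y = (-6 + 192)/(185 - 97) = 186/88 = 186*(1/88) = 93/44 ≈ 2.1136)
-269*(y - 234) = -269*(93/44 - 234) = -269*(-10203/44) = 2744607/44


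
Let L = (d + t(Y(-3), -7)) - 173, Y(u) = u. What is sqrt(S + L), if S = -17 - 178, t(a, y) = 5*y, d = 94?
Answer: I*sqrt(309) ≈ 17.578*I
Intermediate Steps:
S = -195
L = -114 (L = (94 + 5*(-7)) - 173 = (94 - 35) - 173 = 59 - 173 = -114)
sqrt(S + L) = sqrt(-195 - 114) = sqrt(-309) = I*sqrt(309)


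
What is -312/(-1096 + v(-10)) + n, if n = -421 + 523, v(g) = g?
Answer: 56562/553 ≈ 102.28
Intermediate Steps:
n = 102
-312/(-1096 + v(-10)) + n = -312/(-1096 - 10) + 102 = -312/(-1106) + 102 = -1/1106*(-312) + 102 = 156/553 + 102 = 56562/553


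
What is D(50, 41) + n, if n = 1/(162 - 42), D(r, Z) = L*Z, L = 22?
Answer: 108241/120 ≈ 902.01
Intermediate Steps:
D(r, Z) = 22*Z
n = 1/120 ≈ 0.0083333
D(50, 41) + n = 22*41 + 1/120 = 902 + 1/120 = 108241/120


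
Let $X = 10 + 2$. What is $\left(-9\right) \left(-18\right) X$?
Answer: $1944$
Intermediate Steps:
$X = 12$
$\left(-9\right) \left(-18\right) X = \left(-9\right) \left(-18\right) 12 = 162 \cdot 12 = 1944$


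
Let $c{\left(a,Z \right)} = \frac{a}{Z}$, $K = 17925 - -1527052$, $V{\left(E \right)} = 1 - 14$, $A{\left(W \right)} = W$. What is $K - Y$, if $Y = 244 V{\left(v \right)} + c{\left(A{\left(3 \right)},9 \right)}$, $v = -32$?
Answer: $\frac{4644446}{3} \approx 1.5481 \cdot 10^{6}$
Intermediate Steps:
$V{\left(E \right)} = -13$ ($V{\left(E \right)} = 1 - 14 = -13$)
$K = 1544977$ ($K = 17925 + 1527052 = 1544977$)
$Y = - \frac{9515}{3}$ ($Y = 244 \left(-13\right) + \frac{3}{9} = -3172 + 3 \cdot \frac{1}{9} = -3172 + \frac{1}{3} = - \frac{9515}{3} \approx -3171.7$)
$K - Y = 1544977 - - \frac{9515}{3} = 1544977 + \frac{9515}{3} = \frac{4644446}{3}$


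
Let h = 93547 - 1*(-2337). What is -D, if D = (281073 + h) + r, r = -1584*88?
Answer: -237565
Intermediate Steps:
h = 95884 (h = 93547 + 2337 = 95884)
r = -139392
D = 237565 (D = (281073 + 95884) - 139392 = 376957 - 139392 = 237565)
-D = -1*237565 = -237565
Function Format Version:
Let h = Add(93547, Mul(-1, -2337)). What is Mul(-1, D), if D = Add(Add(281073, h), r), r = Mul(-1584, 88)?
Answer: -237565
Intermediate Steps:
h = 95884 (h = Add(93547, 2337) = 95884)
r = -139392
D = 237565 (D = Add(Add(281073, 95884), -139392) = Add(376957, -139392) = 237565)
Mul(-1, D) = Mul(-1, 237565) = -237565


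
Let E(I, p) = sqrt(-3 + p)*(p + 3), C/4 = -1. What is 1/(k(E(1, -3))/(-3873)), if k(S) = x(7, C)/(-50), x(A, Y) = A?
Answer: 193650/7 ≈ 27664.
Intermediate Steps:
C = -4 (C = 4*(-1) = -4)
E(I, p) = sqrt(-3 + p)*(3 + p)
k(S) = -7/50 (k(S) = 7/(-50) = 7*(-1/50) = -7/50)
1/(k(E(1, -3))/(-3873)) = 1/(-7/50/(-3873)) = 1/(-7/50*(-1/3873)) = 1/(7/193650) = 193650/7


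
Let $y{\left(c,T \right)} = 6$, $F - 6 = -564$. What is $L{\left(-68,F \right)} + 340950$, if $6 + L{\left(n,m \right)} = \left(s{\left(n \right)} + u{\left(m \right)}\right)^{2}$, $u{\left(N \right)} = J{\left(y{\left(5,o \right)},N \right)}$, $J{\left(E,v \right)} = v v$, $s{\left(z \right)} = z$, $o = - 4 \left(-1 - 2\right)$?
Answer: $96905540560$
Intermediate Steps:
$F = -558$ ($F = 6 - 564 = -558$)
$o = 12$ ($o = \left(-4\right) \left(-3\right) = 12$)
$J{\left(E,v \right)} = v^{2}$
$u{\left(N \right)} = N^{2}$
$L{\left(n,m \right)} = -6 + \left(n + m^{2}\right)^{2}$
$L{\left(-68,F \right)} + 340950 = \left(-6 + \left(-68 + \left(-558\right)^{2}\right)^{2}\right) + 340950 = \left(-6 + \left(-68 + 311364\right)^{2}\right) + 340950 = \left(-6 + 311296^{2}\right) + 340950 = \left(-6 + 96905199616\right) + 340950 = 96905199610 + 340950 = 96905540560$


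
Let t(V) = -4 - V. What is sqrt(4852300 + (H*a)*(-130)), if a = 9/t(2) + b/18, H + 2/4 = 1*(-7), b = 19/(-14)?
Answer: 5*sqrt(342269907)/42 ≈ 2202.4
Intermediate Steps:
b = -19/14 (b = 19*(-1/14) = -19/14 ≈ -1.3571)
H = -15/2 (H = -1/2 + 1*(-7) = -1/2 - 7 = -15/2 ≈ -7.5000)
a = -397/252 (a = 9/(-4 - 1*2) - 19/14/18 = 9/(-4 - 2) - 19/14*1/18 = 9/(-6) - 19/252 = 9*(-1/6) - 19/252 = -3/2 - 19/252 = -397/252 ≈ -1.5754)
sqrt(4852300 + (H*a)*(-130)) = sqrt(4852300 - 15/2*(-397/252)*(-130)) = sqrt(4852300 + (1985/168)*(-130)) = sqrt(4852300 - 129025/84) = sqrt(407464175/84) = 5*sqrt(342269907)/42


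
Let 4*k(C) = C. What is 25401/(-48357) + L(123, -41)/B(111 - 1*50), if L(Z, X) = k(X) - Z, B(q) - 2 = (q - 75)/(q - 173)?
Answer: -17326793/274023 ≈ -63.231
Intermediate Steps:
k(C) = C/4
B(q) = 2 + (-75 + q)/(-173 + q) (B(q) = 2 + (q - 75)/(q - 173) = 2 + (-75 + q)/(-173 + q))
L(Z, X) = -Z + X/4 (L(Z, X) = X/4 - Z = -Z + X/4)
25401/(-48357) + L(123, -41)/B(111 - 1*50) = 25401/(-48357) + (-1*123 + (¼)*(-41))/(((-421 + 3*(111 - 1*50))/(-173 + (111 - 1*50)))) = 25401*(-1/48357) + (-123 - 41/4)/(((-421 + 3*(111 - 50))/(-173 + (111 - 50)))) = -8467/16119 - 533*(-173 + 61)/(-421 + 3*61)/4 = -8467/16119 - 533*(-112/(-421 + 183))/4 = -8467/16119 - 533/(4*((-1/112*(-238)))) = -8467/16119 - 533/(4*17/8) = -8467/16119 - 533/4*8/17 = -8467/16119 - 1066/17 = -17326793/274023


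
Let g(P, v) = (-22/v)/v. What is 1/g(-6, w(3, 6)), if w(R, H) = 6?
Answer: -18/11 ≈ -1.6364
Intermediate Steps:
g(P, v) = -22/v²
1/g(-6, w(3, 6)) = 1/(-22/6²) = 1/(-22*1/36) = 1/(-11/18) = -18/11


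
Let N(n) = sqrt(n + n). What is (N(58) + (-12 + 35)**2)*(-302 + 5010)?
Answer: 2490532 + 9416*sqrt(29) ≈ 2.5412e+6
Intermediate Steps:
N(n) = sqrt(2)*sqrt(n) (N(n) = sqrt(2*n) = sqrt(2)*sqrt(n))
(N(58) + (-12 + 35)**2)*(-302 + 5010) = (sqrt(2)*sqrt(58) + (-12 + 35)**2)*(-302 + 5010) = (2*sqrt(29) + 23**2)*4708 = (2*sqrt(29) + 529)*4708 = (529 + 2*sqrt(29))*4708 = 2490532 + 9416*sqrt(29)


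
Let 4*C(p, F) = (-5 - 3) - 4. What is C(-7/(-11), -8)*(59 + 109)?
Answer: -504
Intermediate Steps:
C(p, F) = -3 (C(p, F) = ((-5 - 3) - 4)/4 = (-8 - 4)/4 = (¼)*(-12) = -3)
C(-7/(-11), -8)*(59 + 109) = -3*(59 + 109) = -3*168 = -504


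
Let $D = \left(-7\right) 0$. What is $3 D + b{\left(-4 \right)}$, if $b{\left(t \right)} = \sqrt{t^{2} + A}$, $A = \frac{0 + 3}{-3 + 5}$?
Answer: $\frac{\sqrt{70}}{2} \approx 4.1833$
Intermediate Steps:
$D = 0$
$A = \frac{3}{2} \approx 1.5$
$b{\left(t \right)} = \sqrt{\frac{3}{2} + t^{2}}$ ($b{\left(t \right)} = \sqrt{t^{2} + \frac{3}{2}} = \sqrt{\frac{3}{2} + t^{2}}$)
$3 D + b{\left(-4 \right)} = 3 \cdot 0 + \frac{\sqrt{6 + 4 \left(-4\right)^{2}}}{2} = 0 + \frac{\sqrt{6 + 4 \cdot 16}}{2} = 0 + \frac{\sqrt{6 + 64}}{2} = 0 + \frac{\sqrt{70}}{2} = \frac{\sqrt{70}}{2}$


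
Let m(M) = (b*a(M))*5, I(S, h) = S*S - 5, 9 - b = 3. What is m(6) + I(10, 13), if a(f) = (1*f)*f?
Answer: 1175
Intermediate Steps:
b = 6 (b = 9 - 1*3 = 9 - 3 = 6)
I(S, h) = -5 + S² (I(S, h) = S² - 5 = -5 + S²)
a(f) = f² (a(f) = f*f = f²)
m(M) = 30*M² (m(M) = (6*M²)*5 = 30*M²)
m(6) + I(10, 13) = 30*6² + (-5 + 10²) = 30*36 + (-5 + 100) = 1080 + 95 = 1175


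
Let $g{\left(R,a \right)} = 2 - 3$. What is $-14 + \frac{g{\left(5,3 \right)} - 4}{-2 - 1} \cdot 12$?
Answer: $6$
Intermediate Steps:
$g{\left(R,a \right)} = -1$ ($g{\left(R,a \right)} = 2 - 3 = -1$)
$-14 + \frac{g{\left(5,3 \right)} - 4}{-2 - 1} \cdot 12 = -14 + \frac{-1 - 4}{-2 - 1} \cdot 12 = -14 + - \frac{5}{-3} \cdot 12 = -14 + \left(-5\right) \left(- \frac{1}{3}\right) 12 = -14 + \frac{5}{3} \cdot 12 = -14 + 20 = 6$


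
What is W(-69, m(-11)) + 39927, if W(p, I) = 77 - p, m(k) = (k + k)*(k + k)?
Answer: 40073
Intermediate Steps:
m(k) = 4*k**2 (m(k) = (2*k)*(2*k) = 4*k**2)
W(-69, m(-11)) + 39927 = (77 - 1*(-69)) + 39927 = (77 + 69) + 39927 = 146 + 39927 = 40073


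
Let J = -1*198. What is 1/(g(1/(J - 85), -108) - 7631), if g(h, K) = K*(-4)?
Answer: -1/7199 ≈ -0.00013891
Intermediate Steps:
J = -198
g(h, K) = -4*K
1/(g(1/(J - 85), -108) - 7631) = 1/(-4*(-108) - 7631) = 1/(432 - 7631) = 1/(-7199) = -1/7199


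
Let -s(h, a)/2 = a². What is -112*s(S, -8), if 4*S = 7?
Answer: 14336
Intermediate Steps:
S = 7/4 (S = (¼)*7 = 7/4 ≈ 1.7500)
s(h, a) = -2*a²
-112*s(S, -8) = -(-224)*(-8)² = -(-224)*64 = -112*(-128) = 14336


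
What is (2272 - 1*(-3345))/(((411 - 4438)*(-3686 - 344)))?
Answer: 5617/16228810 ≈ 0.00034611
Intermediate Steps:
(2272 - 1*(-3345))/(((411 - 4438)*(-3686 - 344))) = (2272 + 3345)/((-4027*(-4030))) = 5617/16228810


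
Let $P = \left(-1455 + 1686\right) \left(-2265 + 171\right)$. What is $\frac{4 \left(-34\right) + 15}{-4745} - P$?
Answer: $\frac{2295223051}{4745} \approx 4.8371 \cdot 10^{5}$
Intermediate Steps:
$P = -483714$ ($P = 231 \left(-2094\right) = -483714$)
$\frac{4 \left(-34\right) + 15}{-4745} - P = \frac{4 \left(-34\right) + 15}{-4745} - -483714 = \left(-136 + 15\right) \left(- \frac{1}{4745}\right) + 483714 = \left(-121\right) \left(- \frac{1}{4745}\right) + 483714 = \frac{121}{4745} + 483714 = \frac{2295223051}{4745}$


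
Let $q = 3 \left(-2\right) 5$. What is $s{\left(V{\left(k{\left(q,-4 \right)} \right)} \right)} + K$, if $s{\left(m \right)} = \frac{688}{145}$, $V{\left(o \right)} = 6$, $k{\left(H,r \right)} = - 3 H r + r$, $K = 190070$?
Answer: $\frac{27560838}{145} \approx 1.9007 \cdot 10^{5}$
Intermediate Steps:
$q = -30$ ($q = \left(-6\right) 5 = -30$)
$k{\left(H,r \right)} = r - 3 H r$ ($k{\left(H,r \right)} = - 3 H r + r = r - 3 H r$)
$s{\left(m \right)} = \frac{688}{145}$ ($s{\left(m \right)} = 688 \cdot \frac{1}{145} = \frac{688}{145}$)
$s{\left(V{\left(k{\left(q,-4 \right)} \right)} \right)} + K = \frac{688}{145} + 190070 = \frac{27560838}{145}$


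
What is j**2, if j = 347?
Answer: 120409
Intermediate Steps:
j**2 = 347**2 = 120409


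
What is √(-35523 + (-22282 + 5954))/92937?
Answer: I*√51851/92937 ≈ 0.0024501*I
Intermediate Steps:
√(-35523 + (-22282 + 5954))/92937 = √(-35523 - 16328)*(1/92937) = √(-51851)*(1/92937) = (I*√51851)*(1/92937) = I*√51851/92937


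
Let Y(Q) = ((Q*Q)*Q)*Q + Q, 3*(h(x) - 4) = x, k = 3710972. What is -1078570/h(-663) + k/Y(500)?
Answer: 2407522369448783/484375003875 ≈ 4970.4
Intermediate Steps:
h(x) = 4 + x/3
Y(Q) = Q + Q⁴ (Y(Q) = (Q²*Q)*Q + Q = Q³*Q + Q = Q⁴ + Q = Q + Q⁴)
-1078570/h(-663) + k/Y(500) = -1078570/(4 + (⅓)*(-663)) + 3710972/(500 + 500⁴) = -1078570/(4 - 221) + 3710972/(500 + 62500000000) = -1078570/(-217) + 3710972/62500000500 = -1078570*(-1/217) + 3710972*(1/62500000500) = 1078570/217 + 927743/15625000125 = 2407522369448783/484375003875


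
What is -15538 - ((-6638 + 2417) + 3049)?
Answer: -14366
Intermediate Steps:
-15538 - ((-6638 + 2417) + 3049) = -15538 - (-4221 + 3049) = -15538 - 1*(-1172) = -15538 + 1172 = -14366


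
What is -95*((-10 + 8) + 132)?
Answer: -12350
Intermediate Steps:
-95*((-10 + 8) + 132) = -95*(-2 + 132) = -95*130 = -12350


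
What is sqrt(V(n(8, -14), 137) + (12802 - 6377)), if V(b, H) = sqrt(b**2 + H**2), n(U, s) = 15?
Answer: sqrt(6425 + sqrt(18994)) ≈ 81.011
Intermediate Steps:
V(b, H) = sqrt(H**2 + b**2)
sqrt(V(n(8, -14), 137) + (12802 - 6377)) = sqrt(sqrt(137**2 + 15**2) + (12802 - 6377)) = sqrt(sqrt(18769 + 225) + 6425) = sqrt(sqrt(18994) + 6425) = sqrt(6425 + sqrt(18994))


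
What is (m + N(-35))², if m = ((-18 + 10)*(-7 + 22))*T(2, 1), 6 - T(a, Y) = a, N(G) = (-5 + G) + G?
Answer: 308025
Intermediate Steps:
N(G) = -5 + 2*G
T(a, Y) = 6 - a
m = -480 (m = ((-18 + 10)*(-7 + 22))*(6 - 1*2) = (-8*15)*(6 - 2) = -120*4 = -480)
(m + N(-35))² = (-480 + (-5 + 2*(-35)))² = (-480 + (-5 - 70))² = (-480 - 75)² = (-555)² = 308025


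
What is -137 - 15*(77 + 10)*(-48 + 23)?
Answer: 32488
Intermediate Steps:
-137 - 15*(77 + 10)*(-48 + 23) = -137 - 1305*(-25) = -137 - 15*(-2175) = -137 + 32625 = 32488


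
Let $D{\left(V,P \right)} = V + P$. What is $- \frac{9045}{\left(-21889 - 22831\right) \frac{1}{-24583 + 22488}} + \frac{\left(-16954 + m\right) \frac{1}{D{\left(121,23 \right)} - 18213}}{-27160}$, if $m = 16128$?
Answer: $- \frac{33212261779499}{78380430960} \approx -423.73$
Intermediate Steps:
$D{\left(V,P \right)} = P + V$
$- \frac{9045}{\left(-21889 - 22831\right) \frac{1}{-24583 + 22488}} + \frac{\left(-16954 + m\right) \frac{1}{D{\left(121,23 \right)} - 18213}}{-27160} = - \frac{9045}{\left(-21889 - 22831\right) \frac{1}{-24583 + 22488}} + \frac{\left(-16954 + 16128\right) \frac{1}{\left(23 + 121\right) - 18213}}{-27160} = - \frac{9045}{\left(-44720\right) \frac{1}{-2095}} + - \frac{826}{144 - 18213} \left(- \frac{1}{27160}\right) = - \frac{9045}{\left(-44720\right) \left(- \frac{1}{2095}\right)} + - \frac{826}{-18069} \left(- \frac{1}{27160}\right) = - \frac{9045}{\frac{8944}{419}} + \left(-826\right) \left(- \frac{1}{18069}\right) \left(- \frac{1}{27160}\right) = \left(-9045\right) \frac{419}{8944} + \frac{826}{18069} \left(- \frac{1}{27160}\right) = - \frac{3789855}{8944} - \frac{59}{35053860} = - \frac{33212261779499}{78380430960}$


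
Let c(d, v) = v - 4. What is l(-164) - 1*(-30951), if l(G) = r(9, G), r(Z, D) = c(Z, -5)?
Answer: 30942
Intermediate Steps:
c(d, v) = -4 + v
r(Z, D) = -9 (r(Z, D) = -4 - 5 = -9)
l(G) = -9
l(-164) - 1*(-30951) = -9 - 1*(-30951) = -9 + 30951 = 30942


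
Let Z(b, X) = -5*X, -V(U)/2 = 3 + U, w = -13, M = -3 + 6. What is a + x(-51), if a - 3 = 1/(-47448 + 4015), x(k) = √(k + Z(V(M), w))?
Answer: 130298/43433 + √14 ≈ 6.7416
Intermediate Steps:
M = 3
V(U) = -6 - 2*U (V(U) = -2*(3 + U) = -6 - 2*U)
x(k) = √(65 + k) (x(k) = √(k - 5*(-13)) = √(k + 65) = √(65 + k))
a = 130298/43433 (a = 3 + 1/(-47448 + 4015) = 3 + 1/(-43433) = 3 - 1/43433 = 130298/43433 ≈ 3.0000)
a + x(-51) = 130298/43433 + √(65 - 51) = 130298/43433 + √14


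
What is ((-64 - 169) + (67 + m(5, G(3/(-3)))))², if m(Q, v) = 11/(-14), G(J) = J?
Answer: 5452225/196 ≈ 27817.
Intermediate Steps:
m(Q, v) = -11/14 (m(Q, v) = 11*(-1/14) = -11/14)
((-64 - 169) + (67 + m(5, G(3/(-3)))))² = ((-64 - 169) + (67 - 11/14))² = (-233 + 927/14)² = (-2335/14)² = 5452225/196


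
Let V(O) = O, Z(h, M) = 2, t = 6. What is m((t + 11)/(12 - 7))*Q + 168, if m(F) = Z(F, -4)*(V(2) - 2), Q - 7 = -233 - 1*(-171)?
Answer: 168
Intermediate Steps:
Q = -55 (Q = 7 + (-233 - 1*(-171)) = 7 + (-233 + 171) = 7 - 62 = -55)
m(F) = 0 (m(F) = 2*(2 - 2) = 2*0 = 0)
m((t + 11)/(12 - 7))*Q + 168 = 0*(-55) + 168 = 0 + 168 = 168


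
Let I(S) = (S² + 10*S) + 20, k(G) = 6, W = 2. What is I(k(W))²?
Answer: 13456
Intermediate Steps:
I(S) = 20 + S² + 10*S
I(k(W))² = (20 + 6² + 10*6)² = (20 + 36 + 60)² = 116² = 13456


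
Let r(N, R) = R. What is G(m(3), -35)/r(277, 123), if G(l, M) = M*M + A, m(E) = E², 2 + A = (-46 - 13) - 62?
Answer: 1102/123 ≈ 8.9594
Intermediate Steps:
A = -123 (A = -2 + ((-46 - 13) - 62) = -2 + (-59 - 62) = -2 - 121 = -123)
G(l, M) = -123 + M² (G(l, M) = M*M - 123 = M² - 123 = -123 + M²)
G(m(3), -35)/r(277, 123) = (-123 + (-35)²)/123 = (-123 + 1225)*(1/123) = 1102*(1/123) = 1102/123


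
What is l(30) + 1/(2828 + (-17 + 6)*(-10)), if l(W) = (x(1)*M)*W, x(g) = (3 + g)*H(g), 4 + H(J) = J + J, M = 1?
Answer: -705119/2938 ≈ -240.00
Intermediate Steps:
H(J) = -4 + 2*J (H(J) = -4 + (J + J) = -4 + 2*J)
x(g) = (-4 + 2*g)*(3 + g) (x(g) = (3 + g)*(-4 + 2*g) = (-4 + 2*g)*(3 + g))
l(W) = -8*W (l(W) = ((2*(-2 + 1)*(3 + 1))*1)*W = ((2*(-1)*4)*1)*W = (-8*1)*W = -8*W)
l(30) + 1/(2828 + (-17 + 6)*(-10)) = -8*30 + 1/(2828 + (-17 + 6)*(-10)) = -240 + 1/(2828 - 11*(-10)) = -240 + 1/(2828 + 110) = -240 + 1/2938 = -705119/2938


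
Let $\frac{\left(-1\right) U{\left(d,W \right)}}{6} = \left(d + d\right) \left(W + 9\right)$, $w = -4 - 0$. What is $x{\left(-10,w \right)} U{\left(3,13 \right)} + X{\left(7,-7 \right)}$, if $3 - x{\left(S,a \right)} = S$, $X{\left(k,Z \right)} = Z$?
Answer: $-10303$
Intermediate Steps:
$w = -4$ ($w = -4 + 0 = -4$)
$U{\left(d,W \right)} = - 12 d \left(9 + W\right)$ ($U{\left(d,W \right)} = - 6 \left(d + d\right) \left(W + 9\right) = - 6 \cdot 2 d \left(9 + W\right) = - 12 d \left(9 + W\right)$)
$x{\left(S,a \right)} = 3 - S$
$x{\left(-10,w \right)} U{\left(3,13 \right)} + X{\left(7,-7 \right)} = \left(3 - -10\right) \left(\left(-12\right) 3 \left(9 + 13\right)\right) - 7 = \left(3 + 10\right) \left(\left(-12\right) 3 \cdot 22\right) - 7 = 13 \left(-792\right) - 7 = -10296 - 7 = -10303$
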